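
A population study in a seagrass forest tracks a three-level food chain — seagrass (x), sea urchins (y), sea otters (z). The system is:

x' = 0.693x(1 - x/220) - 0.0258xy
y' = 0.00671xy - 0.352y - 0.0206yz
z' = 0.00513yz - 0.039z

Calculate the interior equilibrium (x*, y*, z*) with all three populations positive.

From dz/dt = 0: 0.00513y* = 0.039, so y* = 7.6.
From dx/dt = 0: 0.693(1 - x*/220) = 0.0258·7.6, giving x* = 220·(1 - 0.283) = 158.
From dy/dt = 0: 0.00671·158 - 0.352 = 0.0206z*, so z* = 0.706/0.0206 = 34.3.

x* ≈ 158, y* ≈ 7.6, z* ≈ 34.3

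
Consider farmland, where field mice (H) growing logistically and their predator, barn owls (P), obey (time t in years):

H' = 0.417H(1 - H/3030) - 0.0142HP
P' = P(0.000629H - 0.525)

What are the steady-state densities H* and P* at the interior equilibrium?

From dP/dt = 0 with P > 0: 0.000629H* = 0.525, so H* = 835.
Substitute into dH/dt = 0: 0.417(1 - 835/3030) = 0.0142P*.
The bracket is 0.725, giving P* = 0.302/0.0142 = 21.3.

H* ≈ 835, P* ≈ 21.3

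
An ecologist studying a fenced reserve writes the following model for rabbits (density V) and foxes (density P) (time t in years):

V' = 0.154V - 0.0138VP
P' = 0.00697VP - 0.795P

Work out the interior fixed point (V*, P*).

Set dP/dt = 0 with P > 0: 0.00697V - 0.795 = 0, so V* = 0.795/0.00697 = 114.
Set dV/dt = 0 with V > 0: 0.154 - 0.0138P = 0, so P* = 0.154/0.0138 = 11.2.

V* ≈ 114, P* ≈ 11.2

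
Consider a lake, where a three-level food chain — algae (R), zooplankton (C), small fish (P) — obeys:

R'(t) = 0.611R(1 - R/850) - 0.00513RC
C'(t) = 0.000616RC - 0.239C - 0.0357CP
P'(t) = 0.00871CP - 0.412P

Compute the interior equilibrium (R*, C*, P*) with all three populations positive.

R* ≈ 512, C* ≈ 47.3, P* ≈ 2.15

From dP/dt = 0: 0.00871C* = 0.412, so C* = 47.3.
From dR/dt = 0: 0.611(1 - R*/850) = 0.00513·47.3, giving R* = 850·(1 - 0.397) = 512.
From dC/dt = 0: 0.000616·512 - 0.239 = 0.0357P*, so P* = 0.0767/0.0357 = 2.15.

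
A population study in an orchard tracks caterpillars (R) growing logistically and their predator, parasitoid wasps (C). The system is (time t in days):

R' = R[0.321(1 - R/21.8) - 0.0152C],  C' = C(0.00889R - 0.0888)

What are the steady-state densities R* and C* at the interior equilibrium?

From dC/dt = 0 with C > 0: 0.00889R* = 0.0888, so R* = 9.99.
Substitute into dR/dt = 0: 0.321(1 - 9.99/21.8) = 0.0152C*.
The bracket is 0.542, giving C* = 0.174/0.0152 = 11.4.

R* ≈ 9.99, C* ≈ 11.4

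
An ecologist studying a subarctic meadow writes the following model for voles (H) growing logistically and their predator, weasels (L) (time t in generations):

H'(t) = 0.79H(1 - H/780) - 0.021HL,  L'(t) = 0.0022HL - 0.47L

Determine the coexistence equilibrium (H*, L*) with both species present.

H* ≈ 214, L* ≈ 27.3

From dL/dt = 0 with L > 0: 0.0022H* = 0.47, so H* = 214.
Substitute into dH/dt = 0: 0.79(1 - 214/780) = 0.021L*.
The bracket is 0.726, giving L* = 0.574/0.021 = 27.3.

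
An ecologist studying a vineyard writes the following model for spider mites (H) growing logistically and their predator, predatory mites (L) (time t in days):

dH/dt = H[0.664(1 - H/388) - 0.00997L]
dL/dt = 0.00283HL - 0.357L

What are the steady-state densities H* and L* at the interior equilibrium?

H* ≈ 126, L* ≈ 44.9

From dL/dt = 0 with L > 0: 0.00283H* = 0.357, so H* = 126.
Substitute into dH/dt = 0: 0.664(1 - 126/388) = 0.00997L*.
The bracket is 0.675, giving L* = 0.448/0.00997 = 44.9.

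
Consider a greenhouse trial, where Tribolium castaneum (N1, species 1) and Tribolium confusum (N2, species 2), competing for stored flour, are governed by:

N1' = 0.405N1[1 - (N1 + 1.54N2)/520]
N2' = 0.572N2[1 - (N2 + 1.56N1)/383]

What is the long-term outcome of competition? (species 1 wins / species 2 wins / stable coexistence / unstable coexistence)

Compare the nullcline intercepts: K1/α12 = 520/1.54 = 338 < K2 = 383; K2/α21 = 383/1.56 = 246 < K1 = 520.
Since both are reversed, neither can invade when rare; the interior point is a saddle.

unstable coexistence (outcome depends on initial conditions)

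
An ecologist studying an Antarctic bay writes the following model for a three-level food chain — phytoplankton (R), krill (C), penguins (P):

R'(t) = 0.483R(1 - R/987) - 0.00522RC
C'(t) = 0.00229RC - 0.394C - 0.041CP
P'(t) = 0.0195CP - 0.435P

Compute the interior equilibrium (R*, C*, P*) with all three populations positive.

From dP/dt = 0: 0.0195C* = 0.435, so C* = 22.3.
From dR/dt = 0: 0.483(1 - R*/987) = 0.00522·22.3, giving R* = 987·(1 - 0.241) = 749.
From dC/dt = 0: 0.00229·749 - 0.394 = 0.041P*, so P* = 1.32/0.041 = 32.2.

R* ≈ 749, C* ≈ 22.3, P* ≈ 32.2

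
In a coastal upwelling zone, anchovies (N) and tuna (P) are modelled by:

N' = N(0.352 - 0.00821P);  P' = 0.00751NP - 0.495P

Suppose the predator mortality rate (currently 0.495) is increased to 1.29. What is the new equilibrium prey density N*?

N* ≈ 172

At the interior fixed point, setting dP/dt = 0 with P > 0 fixes N* = (predator death rate)/(NP coefficient) — independent of the other coefficients.
With the change, N* = 1.29/0.00751 = 172; it rises from 65.9.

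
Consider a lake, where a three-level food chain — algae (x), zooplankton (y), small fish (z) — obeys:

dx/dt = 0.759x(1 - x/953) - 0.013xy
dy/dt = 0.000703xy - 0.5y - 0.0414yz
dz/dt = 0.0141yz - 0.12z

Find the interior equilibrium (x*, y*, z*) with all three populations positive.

From dz/dt = 0: 0.0141y* = 0.12, so y* = 8.51.
From dx/dt = 0: 0.759(1 - x*/953) = 0.013·8.51, giving x* = 953·(1 - 0.146) = 814.
From dy/dt = 0: 0.000703·814 - 0.5 = 0.0414z*, so z* = 0.0723/0.0414 = 1.75.

x* ≈ 814, y* ≈ 8.51, z* ≈ 1.75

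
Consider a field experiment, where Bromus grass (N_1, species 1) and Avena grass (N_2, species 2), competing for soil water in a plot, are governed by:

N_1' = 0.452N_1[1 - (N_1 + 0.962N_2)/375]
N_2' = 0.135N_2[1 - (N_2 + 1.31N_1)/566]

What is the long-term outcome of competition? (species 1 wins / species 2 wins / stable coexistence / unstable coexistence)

Compare the nullcline intercepts: K1/α12 = 375/0.962 = 390 < K2 = 566; K2/α21 = 566/1.31 = 432 > K1 = 375.
Since the inequalities point opposite ways, species 2 can invade but species 1 cannot.

species 2 excludes species 1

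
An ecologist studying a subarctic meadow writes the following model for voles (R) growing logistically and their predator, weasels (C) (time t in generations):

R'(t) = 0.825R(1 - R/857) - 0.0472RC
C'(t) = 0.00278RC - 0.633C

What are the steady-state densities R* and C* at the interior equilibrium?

R* ≈ 228, C* ≈ 12.8

From dC/dt = 0 with C > 0: 0.00278R* = 0.633, so R* = 228.
Substitute into dR/dt = 0: 0.825(1 - 228/857) = 0.0472C*.
The bracket is 0.734, giving C* = 0.606/0.0472 = 12.8.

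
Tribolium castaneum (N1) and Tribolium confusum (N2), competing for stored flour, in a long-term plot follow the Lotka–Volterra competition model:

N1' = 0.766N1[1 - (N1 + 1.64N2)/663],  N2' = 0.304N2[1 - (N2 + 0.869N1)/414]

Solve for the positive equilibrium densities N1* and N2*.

N1* ≈ 37.5, N2* ≈ 381

Setting both brackets to zero gives the nullclines N1 + 1.64N2 = 663 and 0.869N1 + N2 = 414.
Substituting N2 = 414 - 0.869N1 into the first: N1(1 - 1.64·0.869) = 663 - 1.64·414.
So N1* = -16/-0.425 = 37.5, and then N2* = 414 - 0.869·37.5 = 381.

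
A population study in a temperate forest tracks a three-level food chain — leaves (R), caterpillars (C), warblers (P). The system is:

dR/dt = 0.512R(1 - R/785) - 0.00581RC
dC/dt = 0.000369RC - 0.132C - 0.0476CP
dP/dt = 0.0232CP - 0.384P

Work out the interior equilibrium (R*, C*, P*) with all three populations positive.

From dP/dt = 0: 0.0232C* = 0.384, so C* = 16.6.
From dR/dt = 0: 0.512(1 - R*/785) = 0.00581·16.6, giving R* = 785·(1 - 0.188) = 638.
From dC/dt = 0: 0.000369·638 - 0.132 = 0.0476P*, so P* = 0.103/0.0476 = 2.17.

R* ≈ 638, C* ≈ 16.6, P* ≈ 2.17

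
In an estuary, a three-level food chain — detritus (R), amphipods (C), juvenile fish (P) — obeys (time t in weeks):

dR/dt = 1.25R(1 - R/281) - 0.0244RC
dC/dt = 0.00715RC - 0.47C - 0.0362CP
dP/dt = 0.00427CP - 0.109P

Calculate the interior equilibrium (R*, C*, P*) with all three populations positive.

From dP/dt = 0: 0.00427C* = 0.109, so C* = 25.5.
From dR/dt = 0: 1.25(1 - R*/281) = 0.0244·25.5, giving R* = 281·(1 - 0.498) = 141.
From dC/dt = 0: 0.00715·141 - 0.47 = 0.0362P*, so P* = 0.538/0.0362 = 14.9.

R* ≈ 141, C* ≈ 25.5, P* ≈ 14.9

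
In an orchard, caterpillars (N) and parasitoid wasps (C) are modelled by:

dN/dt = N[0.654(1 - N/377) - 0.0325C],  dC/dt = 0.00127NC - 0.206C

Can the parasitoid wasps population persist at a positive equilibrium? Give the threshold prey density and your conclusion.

Threshold N = 162; K > 162, so yes, the predator persists.

The predator equation gives dC/dt > 0 only when N > 0.206/0.00127 = 162.
Without the predator, N → K = 377. Since 377 > 162, the predator can invade and persist.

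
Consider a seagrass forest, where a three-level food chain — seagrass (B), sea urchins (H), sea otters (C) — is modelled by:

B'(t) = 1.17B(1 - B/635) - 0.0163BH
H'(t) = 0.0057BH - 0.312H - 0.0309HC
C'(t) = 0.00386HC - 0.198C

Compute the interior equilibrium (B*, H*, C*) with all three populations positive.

B* ≈ 181, H* ≈ 51.3, C* ≈ 23.3

From dC/dt = 0: 0.00386H* = 0.198, so H* = 51.3.
From dB/dt = 0: 1.17(1 - B*/635) = 0.0163·51.3, giving B* = 635·(1 - 0.715) = 181.
From dH/dt = 0: 0.0057·181 - 0.312 = 0.0309C*, so C* = 0.721/0.0309 = 23.3.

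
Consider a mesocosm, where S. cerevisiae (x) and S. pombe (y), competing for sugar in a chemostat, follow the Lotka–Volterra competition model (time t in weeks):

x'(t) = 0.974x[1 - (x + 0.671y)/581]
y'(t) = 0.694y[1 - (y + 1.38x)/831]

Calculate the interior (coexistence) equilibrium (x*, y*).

Setting both brackets to zero gives the nullclines x + 0.671y = 581 and 1.38x + y = 831.
Substituting y = 831 - 1.38x into the first: x(1 - 0.671·1.38) = 581 - 0.671·831.
So x* = 23.4/0.074 = 316, and then y* = 831 - 1.38·316 = 395.

x* ≈ 316, y* ≈ 395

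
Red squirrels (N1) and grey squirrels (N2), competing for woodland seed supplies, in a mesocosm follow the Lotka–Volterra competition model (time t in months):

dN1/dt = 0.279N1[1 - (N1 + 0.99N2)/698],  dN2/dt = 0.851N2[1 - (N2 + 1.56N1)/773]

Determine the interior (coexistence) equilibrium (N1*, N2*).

N1* ≈ 124, N2* ≈ 580

Setting both brackets to zero gives the nullclines N1 + 0.99N2 = 698 and 1.56N1 + N2 = 773.
Substituting N2 = 773 - 1.56N1 into the first: N1(1 - 0.99·1.56) = 698 - 0.99·773.
So N1* = -67.3/-0.544 = 124, and then N2* = 773 - 1.56·124 = 580.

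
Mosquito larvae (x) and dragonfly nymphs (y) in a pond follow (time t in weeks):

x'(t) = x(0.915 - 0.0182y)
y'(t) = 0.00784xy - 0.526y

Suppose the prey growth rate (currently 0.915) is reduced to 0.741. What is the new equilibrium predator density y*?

At the interior fixed point, setting dx/dt = 0 with x > 0 fixes y* = (prey growth rate)/(xy coefficient) — independent of the other coefficients.
With the change, y* = 0.741/0.0182 = 40.7; it falls from 50.3.

y* ≈ 40.7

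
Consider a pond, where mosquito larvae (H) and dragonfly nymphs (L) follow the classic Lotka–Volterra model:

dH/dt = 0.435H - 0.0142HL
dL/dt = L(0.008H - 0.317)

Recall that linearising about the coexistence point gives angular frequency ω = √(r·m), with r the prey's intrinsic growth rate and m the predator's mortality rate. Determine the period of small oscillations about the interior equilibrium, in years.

T ≈ 16.9 years

Here r = 0.435 and m = 0.317, so r·m = 0.138.
ω = √0.138 = 0.371 per year, hence T = 2π/ω ≈ 16.9 years.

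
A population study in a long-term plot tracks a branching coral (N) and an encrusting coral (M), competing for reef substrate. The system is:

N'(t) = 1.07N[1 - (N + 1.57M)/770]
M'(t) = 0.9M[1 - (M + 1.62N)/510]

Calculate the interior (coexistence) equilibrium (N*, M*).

Setting both brackets to zero gives the nullclines N + 1.57M = 770 and 1.62N + M = 510.
Substituting M = 510 - 1.62N into the first: N(1 - 1.57·1.62) = 770 - 1.57·510.
So N* = -30.7/-1.54 = 19.9, and then M* = 510 - 1.62·19.9 = 478.

N* ≈ 19.9, M* ≈ 478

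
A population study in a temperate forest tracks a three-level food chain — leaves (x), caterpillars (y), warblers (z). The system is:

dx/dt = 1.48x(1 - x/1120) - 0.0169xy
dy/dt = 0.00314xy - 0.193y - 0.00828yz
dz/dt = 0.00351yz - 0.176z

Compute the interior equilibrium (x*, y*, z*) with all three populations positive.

From dz/dt = 0: 0.00351y* = 0.176, so y* = 50.1.
From dx/dt = 0: 1.48(1 - x*/1120) = 0.0169·50.1, giving x* = 1120·(1 - 0.573) = 479.
From dy/dt = 0: 0.00314·479 - 0.193 = 0.00828z*, so z* = 1.31/0.00828 = 158.

x* ≈ 479, y* ≈ 50.1, z* ≈ 158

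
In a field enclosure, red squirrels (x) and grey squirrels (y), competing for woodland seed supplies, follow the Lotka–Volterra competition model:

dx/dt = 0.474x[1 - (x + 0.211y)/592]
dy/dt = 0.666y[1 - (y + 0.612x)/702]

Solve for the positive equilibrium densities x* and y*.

x* ≈ 510, y* ≈ 390

Setting both brackets to zero gives the nullclines x + 0.211y = 592 and 0.612x + y = 702.
Substituting y = 702 - 0.612x into the first: x(1 - 0.211·0.612) = 592 - 0.211·702.
So x* = 444/0.871 = 510, and then y* = 702 - 0.612·510 = 390.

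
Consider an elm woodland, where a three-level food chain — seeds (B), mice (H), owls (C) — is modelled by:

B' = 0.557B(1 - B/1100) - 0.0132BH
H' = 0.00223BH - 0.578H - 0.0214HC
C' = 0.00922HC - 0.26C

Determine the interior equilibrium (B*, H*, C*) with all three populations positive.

B* ≈ 365, H* ≈ 28.2, C* ≈ 11

From dC/dt = 0: 0.00922H* = 0.26, so H* = 28.2.
From dB/dt = 0: 0.557(1 - B*/1100) = 0.0132·28.2, giving B* = 1100·(1 - 0.668) = 365.
From dH/dt = 0: 0.00223·365 - 0.578 = 0.0214C*, so C* = 0.236/0.0214 = 11.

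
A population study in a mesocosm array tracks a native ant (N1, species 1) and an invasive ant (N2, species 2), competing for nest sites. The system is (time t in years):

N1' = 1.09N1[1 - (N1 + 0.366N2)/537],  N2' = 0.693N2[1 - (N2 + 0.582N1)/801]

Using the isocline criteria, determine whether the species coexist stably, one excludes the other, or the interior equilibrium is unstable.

stable coexistence

Compare the nullcline intercepts: K1/α12 = 537/0.366 = 1470 > K2 = 801; K2/α21 = 801/0.582 = 1380 > K1 = 537.
Since both inequalities hold, each species can invade when rare, so the interior equilibrium is stable.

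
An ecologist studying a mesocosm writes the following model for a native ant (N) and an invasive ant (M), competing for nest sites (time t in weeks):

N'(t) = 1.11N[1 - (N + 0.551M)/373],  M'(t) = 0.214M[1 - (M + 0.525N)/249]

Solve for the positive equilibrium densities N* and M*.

N* ≈ 332, M* ≈ 74.8

Setting both brackets to zero gives the nullclines N + 0.551M = 373 and 0.525N + M = 249.
Substituting M = 249 - 0.525N into the first: N(1 - 0.551·0.525) = 373 - 0.551·249.
So N* = 236/0.711 = 332, and then M* = 249 - 0.525·332 = 74.8.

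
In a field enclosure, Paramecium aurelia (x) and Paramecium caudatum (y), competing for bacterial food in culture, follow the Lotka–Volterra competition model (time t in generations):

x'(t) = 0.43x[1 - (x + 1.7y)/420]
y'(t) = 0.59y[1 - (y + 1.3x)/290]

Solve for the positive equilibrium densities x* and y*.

Setting both brackets to zero gives the nullclines x + 1.7y = 420 and 1.3x + y = 290.
Substituting y = 290 - 1.3x into the first: x(1 - 1.7·1.3) = 420 - 1.7·290.
So x* = -73/-1.21 = 60.3, and then y* = 290 - 1.3·60.3 = 212.

x* ≈ 60.3, y* ≈ 212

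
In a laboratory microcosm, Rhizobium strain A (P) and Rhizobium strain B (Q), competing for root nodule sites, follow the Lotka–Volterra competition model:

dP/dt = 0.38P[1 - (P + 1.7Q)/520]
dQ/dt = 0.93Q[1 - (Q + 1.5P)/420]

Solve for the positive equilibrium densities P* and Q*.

P* ≈ 125, Q* ≈ 232

Setting both brackets to zero gives the nullclines P + 1.7Q = 520 and 1.5P + Q = 420.
Substituting Q = 420 - 1.5P into the first: P(1 - 1.7·1.5) = 520 - 1.7·420.
So P* = -194/-1.55 = 125, and then Q* = 420 - 1.5·125 = 232.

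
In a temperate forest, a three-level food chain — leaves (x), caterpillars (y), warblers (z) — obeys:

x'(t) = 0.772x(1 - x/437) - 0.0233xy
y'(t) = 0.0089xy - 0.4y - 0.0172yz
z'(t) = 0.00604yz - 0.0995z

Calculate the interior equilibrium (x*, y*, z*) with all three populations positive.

x* ≈ 220, y* ≈ 16.5, z* ≈ 90.4

From dz/dt = 0: 0.00604y* = 0.0995, so y* = 16.5.
From dx/dt = 0: 0.772(1 - x*/437) = 0.0233·16.5, giving x* = 437·(1 - 0.497) = 220.
From dy/dt = 0: 0.0089·220 - 0.4 = 0.0172z*, so z* = 1.56/0.0172 = 90.4.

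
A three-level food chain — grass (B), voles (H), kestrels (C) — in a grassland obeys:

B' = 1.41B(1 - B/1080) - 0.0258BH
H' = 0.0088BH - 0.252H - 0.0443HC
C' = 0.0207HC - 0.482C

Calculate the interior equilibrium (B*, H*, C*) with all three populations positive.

B* ≈ 620, H* ≈ 23.3, C* ≈ 117

From dC/dt = 0: 0.0207H* = 0.482, so H* = 23.3.
From dB/dt = 0: 1.41(1 - B*/1080) = 0.0258·23.3, giving B* = 1080·(1 - 0.426) = 620.
From dH/dt = 0: 0.0088·620 - 0.252 = 0.0443C*, so C* = 5.2/0.0443 = 117.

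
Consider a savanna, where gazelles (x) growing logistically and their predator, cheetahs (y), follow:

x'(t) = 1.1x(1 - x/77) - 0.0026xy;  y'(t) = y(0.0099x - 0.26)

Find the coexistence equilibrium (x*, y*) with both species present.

x* ≈ 26.3, y* ≈ 279

From dy/dt = 0 with y > 0: 0.0099x* = 0.26, so x* = 26.3.
Substitute into dx/dt = 0: 1.1(1 - 26.3/77) = 0.0026y*.
The bracket is 0.659, giving y* = 0.725/0.0026 = 279.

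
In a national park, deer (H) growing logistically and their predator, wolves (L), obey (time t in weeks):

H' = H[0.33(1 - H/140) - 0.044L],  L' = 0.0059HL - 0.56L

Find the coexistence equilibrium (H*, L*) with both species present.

From dL/dt = 0 with L > 0: 0.0059H* = 0.56, so H* = 94.9.
Substitute into dH/dt = 0: 0.33(1 - 94.9/140) = 0.044L*.
The bracket is 0.322, giving L* = 0.106/0.044 = 2.42.

H* ≈ 94.9, L* ≈ 2.42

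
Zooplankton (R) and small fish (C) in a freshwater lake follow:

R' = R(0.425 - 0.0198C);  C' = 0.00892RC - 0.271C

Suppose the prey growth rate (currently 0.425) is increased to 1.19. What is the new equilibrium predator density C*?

At the interior fixed point, setting dR/dt = 0 with R > 0 fixes C* = (prey growth rate)/(RC coefficient) — independent of the other coefficients.
With the change, C* = 1.19/0.0198 = 60.1; it rises from 21.5.

C* ≈ 60.1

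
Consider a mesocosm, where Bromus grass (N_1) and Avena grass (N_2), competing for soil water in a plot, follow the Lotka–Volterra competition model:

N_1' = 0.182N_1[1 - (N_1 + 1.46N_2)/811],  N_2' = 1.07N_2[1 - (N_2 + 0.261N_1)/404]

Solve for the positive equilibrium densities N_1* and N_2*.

N_1* ≈ 357, N_2* ≈ 311

Setting both brackets to zero gives the nullclines N_1 + 1.46N_2 = 811 and 0.261N_1 + N_2 = 404.
Substituting N_2 = 404 - 0.261N_1 into the first: N_1(1 - 1.46·0.261) = 811 - 1.46·404.
So N_1* = 221/0.619 = 357, and then N_2* = 404 - 0.261·357 = 311.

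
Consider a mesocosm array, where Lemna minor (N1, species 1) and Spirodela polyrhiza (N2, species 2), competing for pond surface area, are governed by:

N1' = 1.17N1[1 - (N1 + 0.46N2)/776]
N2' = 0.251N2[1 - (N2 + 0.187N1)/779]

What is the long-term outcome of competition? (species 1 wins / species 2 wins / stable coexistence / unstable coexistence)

stable coexistence

Compare the nullcline intercepts: K1/α12 = 776/0.46 = 1690 > K2 = 779; K2/α21 = 779/0.187 = 4170 > K1 = 776.
Since both inequalities hold, each species can invade when rare, so the interior equilibrium is stable.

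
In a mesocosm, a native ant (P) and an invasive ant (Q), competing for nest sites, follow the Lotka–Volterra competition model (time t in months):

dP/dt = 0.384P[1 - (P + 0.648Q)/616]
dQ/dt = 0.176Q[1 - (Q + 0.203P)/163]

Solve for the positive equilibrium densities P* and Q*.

Setting both brackets to zero gives the nullclines P + 0.648Q = 616 and 0.203P + Q = 163.
Substituting Q = 163 - 0.203P into the first: P(1 - 0.648·0.203) = 616 - 0.648·163.
So P* = 510/0.868 = 588, and then Q* = 163 - 0.203·588 = 43.7.

P* ≈ 588, Q* ≈ 43.7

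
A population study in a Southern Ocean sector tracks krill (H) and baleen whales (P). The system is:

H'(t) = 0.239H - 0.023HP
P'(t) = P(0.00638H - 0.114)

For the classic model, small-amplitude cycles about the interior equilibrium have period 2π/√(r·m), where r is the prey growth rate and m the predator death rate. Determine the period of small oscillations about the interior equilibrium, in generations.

Here r = 0.239 and m = 0.114, so r·m = 0.0272.
ω = √0.0272 = 0.165 per generation, hence T = 2π/ω ≈ 38.1 generations.

T ≈ 38.1 generations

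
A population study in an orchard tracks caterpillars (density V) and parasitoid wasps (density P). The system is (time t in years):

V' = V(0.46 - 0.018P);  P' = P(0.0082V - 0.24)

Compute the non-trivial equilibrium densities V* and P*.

V* ≈ 29.3, P* ≈ 25.6

Set dP/dt = 0 with P > 0: 0.0082V - 0.24 = 0, so V* = 0.24/0.0082 = 29.3.
Set dV/dt = 0 with V > 0: 0.46 - 0.018P = 0, so P* = 0.46/0.018 = 25.6.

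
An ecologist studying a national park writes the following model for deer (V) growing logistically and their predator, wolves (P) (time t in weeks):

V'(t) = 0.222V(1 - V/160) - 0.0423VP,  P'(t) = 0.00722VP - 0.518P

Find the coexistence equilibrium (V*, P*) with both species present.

V* ≈ 71.7, P* ≈ 2.89

From dP/dt = 0 with P > 0: 0.00722V* = 0.518, so V* = 71.7.
Substitute into dV/dt = 0: 0.222(1 - 71.7/160) = 0.0423P*.
The bracket is 0.552, giving P* = 0.122/0.0423 = 2.89.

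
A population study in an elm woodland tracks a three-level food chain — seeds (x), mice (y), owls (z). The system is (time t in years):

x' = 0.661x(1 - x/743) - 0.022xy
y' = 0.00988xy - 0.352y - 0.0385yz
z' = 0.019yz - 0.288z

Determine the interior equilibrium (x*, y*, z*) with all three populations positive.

x* ≈ 368, y* ≈ 15.2, z* ≈ 85.3

From dz/dt = 0: 0.019y* = 0.288, so y* = 15.2.
From dx/dt = 0: 0.661(1 - x*/743) = 0.022·15.2, giving x* = 743·(1 - 0.504) = 368.
From dy/dt = 0: 0.00988·368 - 0.352 = 0.0385z*, so z* = 3.29/0.0385 = 85.3.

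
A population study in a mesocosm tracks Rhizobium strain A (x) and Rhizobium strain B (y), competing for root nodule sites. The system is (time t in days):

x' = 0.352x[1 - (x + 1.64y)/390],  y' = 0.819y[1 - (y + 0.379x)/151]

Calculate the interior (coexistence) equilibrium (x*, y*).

Setting both brackets to zero gives the nullclines x + 1.64y = 390 and 0.379x + y = 151.
Substituting y = 151 - 0.379x into the first: x(1 - 1.64·0.379) = 390 - 1.64·151.
So x* = 142/0.378 = 376, and then y* = 151 - 0.379·376 = 8.43.

x* ≈ 376, y* ≈ 8.43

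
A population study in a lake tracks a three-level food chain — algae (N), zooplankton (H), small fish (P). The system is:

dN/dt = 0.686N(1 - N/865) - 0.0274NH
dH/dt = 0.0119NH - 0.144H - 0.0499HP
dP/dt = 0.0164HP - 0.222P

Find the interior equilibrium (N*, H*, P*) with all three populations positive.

From dP/dt = 0: 0.0164H* = 0.222, so H* = 13.5.
From dN/dt = 0: 0.686(1 - N*/865) = 0.0274·13.5, giving N* = 865·(1 - 0.541) = 397.
From dH/dt = 0: 0.0119·397 - 0.144 = 0.0499P*, so P* = 4.58/0.0499 = 91.9.

N* ≈ 397, H* ≈ 13.5, P* ≈ 91.9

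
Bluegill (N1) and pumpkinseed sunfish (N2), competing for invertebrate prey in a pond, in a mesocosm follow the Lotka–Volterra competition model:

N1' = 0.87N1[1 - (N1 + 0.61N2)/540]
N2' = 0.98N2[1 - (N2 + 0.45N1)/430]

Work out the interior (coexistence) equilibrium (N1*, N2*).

Setting both brackets to zero gives the nullclines N1 + 0.61N2 = 540 and 0.45N1 + N2 = 430.
Substituting N2 = 430 - 0.45N1 into the first: N1(1 - 0.61·0.45) = 540 - 0.61·430.
So N1* = 278/0.726 = 383, and then N2* = 430 - 0.45·383 = 258.

N1* ≈ 383, N2* ≈ 258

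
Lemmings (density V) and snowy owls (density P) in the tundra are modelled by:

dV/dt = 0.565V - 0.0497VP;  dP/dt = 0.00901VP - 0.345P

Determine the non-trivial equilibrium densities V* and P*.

Set dP/dt = 0 with P > 0: 0.00901V - 0.345 = 0, so V* = 0.345/0.00901 = 38.3.
Set dV/dt = 0 with V > 0: 0.565 - 0.0497P = 0, so P* = 0.565/0.0497 = 11.4.

V* ≈ 38.3, P* ≈ 11.4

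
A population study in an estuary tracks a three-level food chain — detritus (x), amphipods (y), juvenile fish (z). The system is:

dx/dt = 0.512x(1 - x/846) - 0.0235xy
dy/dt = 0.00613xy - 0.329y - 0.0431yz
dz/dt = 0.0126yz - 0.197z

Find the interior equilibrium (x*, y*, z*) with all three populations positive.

From dz/dt = 0: 0.0126y* = 0.197, so y* = 15.6.
From dx/dt = 0: 0.512(1 - x*/846) = 0.0235·15.6, giving x* = 846·(1 - 0.718) = 239.
From dy/dt = 0: 0.00613·239 - 0.329 = 0.0431z*, so z* = 1.14/0.0431 = 26.3.

x* ≈ 239, y* ≈ 15.6, z* ≈ 26.3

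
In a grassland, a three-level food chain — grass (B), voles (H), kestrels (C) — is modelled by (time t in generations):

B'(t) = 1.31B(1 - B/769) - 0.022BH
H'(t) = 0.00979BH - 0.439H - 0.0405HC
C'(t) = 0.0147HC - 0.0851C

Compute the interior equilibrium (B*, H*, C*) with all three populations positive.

B* ≈ 694, H* ≈ 5.79, C* ≈ 157

From dC/dt = 0: 0.0147H* = 0.0851, so H* = 5.79.
From dB/dt = 0: 1.31(1 - B*/769) = 0.022·5.79, giving B* = 769·(1 - 0.0972) = 694.
From dH/dt = 0: 0.00979·694 - 0.439 = 0.0405C*, so C* = 6.36/0.0405 = 157.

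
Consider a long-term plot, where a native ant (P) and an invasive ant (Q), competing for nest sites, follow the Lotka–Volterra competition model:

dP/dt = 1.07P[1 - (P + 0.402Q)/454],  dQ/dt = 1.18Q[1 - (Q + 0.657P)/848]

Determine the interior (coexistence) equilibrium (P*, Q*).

P* ≈ 154, Q* ≈ 747

Setting both brackets to zero gives the nullclines P + 0.402Q = 454 and 0.657P + Q = 848.
Substituting Q = 848 - 0.657P into the first: P(1 - 0.402·0.657) = 454 - 0.402·848.
So P* = 113/0.736 = 154, and then Q* = 848 - 0.657·154 = 747.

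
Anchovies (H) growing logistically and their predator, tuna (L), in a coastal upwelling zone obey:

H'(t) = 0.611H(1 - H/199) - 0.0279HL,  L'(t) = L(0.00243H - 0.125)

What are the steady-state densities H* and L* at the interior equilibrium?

H* ≈ 51.4, L* ≈ 16.2

From dL/dt = 0 with L > 0: 0.00243H* = 0.125, so H* = 51.4.
Substitute into dH/dt = 0: 0.611(1 - 51.4/199) = 0.0279L*.
The bracket is 0.742, giving L* = 0.453/0.0279 = 16.2.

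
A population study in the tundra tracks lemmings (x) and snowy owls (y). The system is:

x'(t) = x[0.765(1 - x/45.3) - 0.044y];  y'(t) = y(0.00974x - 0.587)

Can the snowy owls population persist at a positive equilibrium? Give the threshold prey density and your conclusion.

The predator equation gives dy/dt > 0 only when x > 0.587/0.00974 = 60.3.
Without the predator, x → K = 45.3. Since 45.3 < 60.3, the predator cannot invade.

Threshold x = 60.3; K < 60.3, so no, the predator goes extinct.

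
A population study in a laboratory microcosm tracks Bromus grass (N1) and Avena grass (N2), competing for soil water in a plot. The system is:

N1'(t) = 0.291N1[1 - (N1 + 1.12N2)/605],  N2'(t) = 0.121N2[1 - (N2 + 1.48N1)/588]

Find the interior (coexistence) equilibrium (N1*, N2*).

Setting both brackets to zero gives the nullclines N1 + 1.12N2 = 605 and 1.48N1 + N2 = 588.
Substituting N2 = 588 - 1.48N1 into the first: N1(1 - 1.12·1.48) = 605 - 1.12·588.
So N1* = -53.6/-0.658 = 81.4, and then N2* = 588 - 1.48·81.4 = 467.

N1* ≈ 81.4, N2* ≈ 467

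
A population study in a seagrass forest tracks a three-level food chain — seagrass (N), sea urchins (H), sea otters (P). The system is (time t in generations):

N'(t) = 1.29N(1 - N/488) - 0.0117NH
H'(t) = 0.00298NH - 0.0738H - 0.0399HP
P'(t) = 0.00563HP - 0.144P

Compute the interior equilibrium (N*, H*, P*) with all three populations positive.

From dP/dt = 0: 0.00563H* = 0.144, so H* = 25.6.
From dN/dt = 0: 1.29(1 - N*/488) = 0.0117·25.6, giving N* = 488·(1 - 0.232) = 375.
From dH/dt = 0: 0.00298·375 - 0.0738 = 0.0399P*, so P* = 1.04/0.0399 = 26.1.

N* ≈ 375, H* ≈ 25.6, P* ≈ 26.1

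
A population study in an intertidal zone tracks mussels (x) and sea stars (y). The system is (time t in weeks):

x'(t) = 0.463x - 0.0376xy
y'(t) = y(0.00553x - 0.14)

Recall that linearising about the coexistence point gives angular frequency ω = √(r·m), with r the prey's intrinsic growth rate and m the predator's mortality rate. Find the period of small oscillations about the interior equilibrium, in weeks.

T ≈ 24.7 weeks

Here r = 0.463 and m = 0.14, so r·m = 0.0648.
ω = √0.0648 = 0.255 per week, hence T = 2π/ω ≈ 24.7 weeks.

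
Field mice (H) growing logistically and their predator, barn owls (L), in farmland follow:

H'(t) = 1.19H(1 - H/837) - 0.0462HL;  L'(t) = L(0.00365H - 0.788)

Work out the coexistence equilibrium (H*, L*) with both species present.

H* ≈ 216, L* ≈ 19.1

From dL/dt = 0 with L > 0: 0.00365H* = 0.788, so H* = 216.
Substitute into dH/dt = 0: 1.19(1 - 216/837) = 0.0462L*.
The bracket is 0.742, giving L* = 0.883/0.0462 = 19.1.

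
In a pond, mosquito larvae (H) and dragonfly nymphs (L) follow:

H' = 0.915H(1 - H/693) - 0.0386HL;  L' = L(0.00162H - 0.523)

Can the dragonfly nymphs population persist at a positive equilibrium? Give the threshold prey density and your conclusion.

The predator equation gives dL/dt > 0 only when H > 0.523/0.00162 = 323.
Without the predator, H → K = 693. Since 693 > 323, the predator can invade and persist.

Threshold H = 323; K > 323, so yes, the predator persists.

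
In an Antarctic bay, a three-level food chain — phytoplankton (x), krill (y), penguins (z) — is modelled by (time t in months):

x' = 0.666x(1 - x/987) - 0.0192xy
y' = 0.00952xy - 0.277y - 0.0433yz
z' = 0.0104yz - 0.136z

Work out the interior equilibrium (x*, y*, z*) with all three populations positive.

x* ≈ 615, y* ≈ 13.1, z* ≈ 129

From dz/dt = 0: 0.0104y* = 0.136, so y* = 13.1.
From dx/dt = 0: 0.666(1 - x*/987) = 0.0192·13.1, giving x* = 987·(1 - 0.377) = 615.
From dy/dt = 0: 0.00952·615 - 0.277 = 0.0433z*, so z* = 5.58/0.0433 = 129.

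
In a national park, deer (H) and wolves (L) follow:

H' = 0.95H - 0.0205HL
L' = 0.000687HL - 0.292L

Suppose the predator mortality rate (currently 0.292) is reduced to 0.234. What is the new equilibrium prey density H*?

H* ≈ 341

At the interior fixed point, setting dL/dt = 0 with L > 0 fixes H* = (predator death rate)/(HL coefficient) — independent of the other coefficients.
With the change, H* = 0.234/0.000687 = 341; it falls from 425.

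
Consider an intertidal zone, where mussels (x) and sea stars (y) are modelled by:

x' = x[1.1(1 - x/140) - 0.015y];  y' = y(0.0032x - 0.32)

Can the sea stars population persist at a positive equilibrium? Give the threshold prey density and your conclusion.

The predator equation gives dy/dt > 0 only when x > 0.32/0.0032 = 100.
Without the predator, x → K = 140. Since 140 > 100, the predator can invade and persist.

Threshold x = 100; K > 100, so yes, the predator persists.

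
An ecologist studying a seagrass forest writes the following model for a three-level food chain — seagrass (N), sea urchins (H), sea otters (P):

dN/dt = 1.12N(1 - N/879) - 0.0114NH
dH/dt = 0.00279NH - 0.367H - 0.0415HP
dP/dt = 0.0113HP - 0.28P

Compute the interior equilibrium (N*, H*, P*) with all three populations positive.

N* ≈ 657, H* ≈ 24.8, P* ≈ 35.3

From dP/dt = 0: 0.0113H* = 0.28, so H* = 24.8.
From dN/dt = 0: 1.12(1 - N*/879) = 0.0114·24.8, giving N* = 879·(1 - 0.252) = 657.
From dH/dt = 0: 0.00279·657 - 0.367 = 0.0415P*, so P* = 1.47/0.0415 = 35.3.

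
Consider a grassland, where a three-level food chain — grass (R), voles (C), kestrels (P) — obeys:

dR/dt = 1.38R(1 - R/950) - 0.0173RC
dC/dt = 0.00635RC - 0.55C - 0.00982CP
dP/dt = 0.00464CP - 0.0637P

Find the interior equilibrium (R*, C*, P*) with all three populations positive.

R* ≈ 787, C* ≈ 13.7, P* ≈ 453

From dP/dt = 0: 0.00464C* = 0.0637, so C* = 13.7.
From dR/dt = 0: 1.38(1 - R*/950) = 0.0173·13.7, giving R* = 950·(1 - 0.172) = 787.
From dC/dt = 0: 0.00635·787 - 0.55 = 0.00982P*, so P* = 4.44/0.00982 = 453.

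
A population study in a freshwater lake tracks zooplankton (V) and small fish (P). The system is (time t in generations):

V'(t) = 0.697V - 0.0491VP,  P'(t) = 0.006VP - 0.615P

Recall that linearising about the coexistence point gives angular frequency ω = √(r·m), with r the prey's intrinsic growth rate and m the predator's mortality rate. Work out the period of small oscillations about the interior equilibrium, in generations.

T ≈ 9.6 generations

Here r = 0.697 and m = 0.615, so r·m = 0.429.
ω = √0.429 = 0.655 per generation, hence T = 2π/ω ≈ 9.6 generations.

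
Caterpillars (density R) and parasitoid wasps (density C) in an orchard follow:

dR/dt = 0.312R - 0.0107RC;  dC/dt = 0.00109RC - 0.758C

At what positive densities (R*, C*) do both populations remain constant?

Set dC/dt = 0 with C > 0: 0.00109R - 0.758 = 0, so R* = 0.758/0.00109 = 695.
Set dR/dt = 0 with R > 0: 0.312 - 0.0107C = 0, so C* = 0.312/0.0107 = 29.2.

R* ≈ 695, C* ≈ 29.2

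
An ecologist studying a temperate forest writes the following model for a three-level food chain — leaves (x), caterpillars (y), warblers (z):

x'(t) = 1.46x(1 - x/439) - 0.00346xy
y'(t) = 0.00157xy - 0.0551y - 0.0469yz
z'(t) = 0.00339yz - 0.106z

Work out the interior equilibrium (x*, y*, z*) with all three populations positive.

x* ≈ 406, y* ≈ 31.3, z* ≈ 12.4

From dz/dt = 0: 0.00339y* = 0.106, so y* = 31.3.
From dx/dt = 0: 1.46(1 - x*/439) = 0.00346·31.3, giving x* = 439·(1 - 0.0741) = 406.
From dy/dt = 0: 0.00157·406 - 0.0551 = 0.0469z*, so z* = 0.583/0.0469 = 12.4.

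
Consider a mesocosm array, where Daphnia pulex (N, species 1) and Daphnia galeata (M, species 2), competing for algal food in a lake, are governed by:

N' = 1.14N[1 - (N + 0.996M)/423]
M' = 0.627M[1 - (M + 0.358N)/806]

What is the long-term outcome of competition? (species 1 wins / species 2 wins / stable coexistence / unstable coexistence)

species 2 excludes species 1

Compare the nullcline intercepts: K1/α12 = 423/0.996 = 425 < K2 = 806; K2/α21 = 806/0.358 = 2250 > K1 = 423.
Since the inequalities point opposite ways, species 2 can invade but species 1 cannot.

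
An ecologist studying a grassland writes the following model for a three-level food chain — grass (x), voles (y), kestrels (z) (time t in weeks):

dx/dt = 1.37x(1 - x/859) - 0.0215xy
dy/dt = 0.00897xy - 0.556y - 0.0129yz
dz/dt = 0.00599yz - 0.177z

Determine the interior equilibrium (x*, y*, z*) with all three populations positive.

From dz/dt = 0: 0.00599y* = 0.177, so y* = 29.5.
From dx/dt = 0: 1.37(1 - x*/859) = 0.0215·29.5, giving x* = 859·(1 - 0.464) = 461.
From dy/dt = 0: 0.00897·461 - 0.556 = 0.0129z*, so z* = 3.58/0.0129 = 277.

x* ≈ 461, y* ≈ 29.5, z* ≈ 277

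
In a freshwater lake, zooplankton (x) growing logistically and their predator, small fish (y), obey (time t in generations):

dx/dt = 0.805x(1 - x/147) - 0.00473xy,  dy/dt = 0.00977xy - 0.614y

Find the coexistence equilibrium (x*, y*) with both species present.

x* ≈ 62.8, y* ≈ 97.4

From dy/dt = 0 with y > 0: 0.00977x* = 0.614, so x* = 62.8.
Substitute into dx/dt = 0: 0.805(1 - 62.8/147) = 0.00473y*.
The bracket is 0.572, giving y* = 0.461/0.00473 = 97.4.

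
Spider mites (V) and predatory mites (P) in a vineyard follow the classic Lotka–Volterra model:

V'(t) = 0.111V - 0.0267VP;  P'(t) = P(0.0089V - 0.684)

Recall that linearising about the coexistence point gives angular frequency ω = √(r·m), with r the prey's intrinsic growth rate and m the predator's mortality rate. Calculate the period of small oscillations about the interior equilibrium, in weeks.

T ≈ 22.8 weeks

Here r = 0.111 and m = 0.684, so r·m = 0.0759.
ω = √0.0759 = 0.276 per week, hence T = 2π/ω ≈ 22.8 weeks.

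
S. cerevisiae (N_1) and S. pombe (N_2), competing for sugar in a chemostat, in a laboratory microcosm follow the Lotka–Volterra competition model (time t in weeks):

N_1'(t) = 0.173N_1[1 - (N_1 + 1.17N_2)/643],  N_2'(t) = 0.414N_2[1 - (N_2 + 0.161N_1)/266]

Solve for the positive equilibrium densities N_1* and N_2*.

Setting both brackets to zero gives the nullclines N_1 + 1.17N_2 = 643 and 0.161N_1 + N_2 = 266.
Substituting N_2 = 266 - 0.161N_1 into the first: N_1(1 - 1.17·0.161) = 643 - 1.17·266.
So N_1* = 332/0.812 = 409, and then N_2* = 266 - 0.161·409 = 200.

N_1* ≈ 409, N_2* ≈ 200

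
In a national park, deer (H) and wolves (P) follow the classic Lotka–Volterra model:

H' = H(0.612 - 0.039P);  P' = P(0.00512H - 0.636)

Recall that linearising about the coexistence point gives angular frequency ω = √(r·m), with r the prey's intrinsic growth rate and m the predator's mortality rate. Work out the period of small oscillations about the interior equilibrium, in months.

T ≈ 10.1 months

Here r = 0.612 and m = 0.636, so r·m = 0.389.
ω = √0.389 = 0.624 per month, hence T = 2π/ω ≈ 10.1 months.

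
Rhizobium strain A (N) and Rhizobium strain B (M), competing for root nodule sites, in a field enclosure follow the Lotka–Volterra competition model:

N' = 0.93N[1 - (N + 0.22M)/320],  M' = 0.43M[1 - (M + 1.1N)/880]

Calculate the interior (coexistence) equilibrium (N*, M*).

Setting both brackets to zero gives the nullclines N + 0.22M = 320 and 1.1N + M = 880.
Substituting M = 880 - 1.1N into the first: N(1 - 0.22·1.1) = 320 - 0.22·880.
So N* = 126/0.758 = 167, and then M* = 880 - 1.1·167 = 697.

N* ≈ 167, M* ≈ 697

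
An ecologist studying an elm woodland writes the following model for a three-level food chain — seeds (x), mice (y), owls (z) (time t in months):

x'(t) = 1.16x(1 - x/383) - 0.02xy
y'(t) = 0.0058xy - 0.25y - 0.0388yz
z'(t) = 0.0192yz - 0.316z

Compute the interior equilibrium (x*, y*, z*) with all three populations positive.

x* ≈ 274, y* ≈ 16.5, z* ≈ 34.6

From dz/dt = 0: 0.0192y* = 0.316, so y* = 16.5.
From dx/dt = 0: 1.16(1 - x*/383) = 0.02·16.5, giving x* = 383·(1 - 0.284) = 274.
From dy/dt = 0: 0.0058·274 - 0.25 = 0.0388z*, so z* = 1.34/0.0388 = 34.6.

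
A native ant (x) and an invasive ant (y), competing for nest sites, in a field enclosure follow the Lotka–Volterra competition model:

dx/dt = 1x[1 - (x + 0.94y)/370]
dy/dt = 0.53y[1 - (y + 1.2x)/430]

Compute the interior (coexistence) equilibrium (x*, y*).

Setting both brackets to zero gives the nullclines x + 0.94y = 370 and 1.2x + y = 430.
Substituting y = 430 - 1.2x into the first: x(1 - 0.94·1.2) = 370 - 0.94·430.
So x* = -34.2/-0.128 = 267, and then y* = 430 - 1.2·267 = 109.

x* ≈ 267, y* ≈ 109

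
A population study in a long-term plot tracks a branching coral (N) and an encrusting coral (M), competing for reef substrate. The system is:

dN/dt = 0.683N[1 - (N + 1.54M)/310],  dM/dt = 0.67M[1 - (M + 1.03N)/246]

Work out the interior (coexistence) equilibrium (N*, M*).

N* ≈ 117, M* ≈ 125

Setting both brackets to zero gives the nullclines N + 1.54M = 310 and 1.03N + M = 246.
Substituting M = 246 - 1.03N into the first: N(1 - 1.54·1.03) = 310 - 1.54·246.
So N* = -68.8/-0.586 = 117, and then M* = 246 - 1.03·117 = 125.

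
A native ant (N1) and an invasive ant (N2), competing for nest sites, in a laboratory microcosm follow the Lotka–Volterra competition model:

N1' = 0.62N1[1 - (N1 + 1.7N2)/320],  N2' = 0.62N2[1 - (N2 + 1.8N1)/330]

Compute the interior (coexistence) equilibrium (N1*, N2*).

N1* ≈ 117, N2* ≈ 119

Setting both brackets to zero gives the nullclines N1 + 1.7N2 = 320 and 1.8N1 + N2 = 330.
Substituting N2 = 330 - 1.8N1 into the first: N1(1 - 1.7·1.8) = 320 - 1.7·330.
So N1* = -241/-2.06 = 117, and then N2* = 330 - 1.8·117 = 119.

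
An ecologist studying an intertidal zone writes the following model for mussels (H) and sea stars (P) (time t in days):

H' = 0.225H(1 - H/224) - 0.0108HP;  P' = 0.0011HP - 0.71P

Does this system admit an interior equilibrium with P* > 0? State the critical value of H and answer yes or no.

Threshold H = 645; K < 645, so no, the predator goes extinct.

The predator equation gives dP/dt > 0 only when H > 0.71/0.0011 = 645.
Without the predator, H → K = 224. Since 224 < 645, the predator cannot invade.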